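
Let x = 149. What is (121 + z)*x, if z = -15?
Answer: 15794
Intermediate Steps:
(121 + z)*x = (121 - 15)*149 = 106*149 = 15794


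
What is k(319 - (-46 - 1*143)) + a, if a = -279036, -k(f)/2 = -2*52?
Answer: -278828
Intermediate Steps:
k(f) = 208 (k(f) = -(-4)*52 = -2*(-104) = 208)
k(319 - (-46 - 1*143)) + a = 208 - 279036 = -278828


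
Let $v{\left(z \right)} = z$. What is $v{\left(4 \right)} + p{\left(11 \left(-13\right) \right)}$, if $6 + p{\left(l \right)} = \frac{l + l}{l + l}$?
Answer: $-1$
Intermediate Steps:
$p{\left(l \right)} = -5$ ($p{\left(l \right)} = -6 + \frac{l + l}{l + l} = -6 + \frac{2 l}{2 l} = -6 + 2 l \frac{1}{2 l} = -6 + 1 = -5$)
$v{\left(4 \right)} + p{\left(11 \left(-13\right) \right)} = 4 - 5 = -1$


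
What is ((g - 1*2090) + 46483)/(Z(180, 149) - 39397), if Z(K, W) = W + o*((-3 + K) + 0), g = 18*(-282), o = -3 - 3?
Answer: -39317/40310 ≈ -0.97537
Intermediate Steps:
o = -6
g = -5076
Z(K, W) = 18 + W - 6*K (Z(K, W) = W - 6*((-3 + K) + 0) = W - 6*(-3 + K) = W + (18 - 6*K) = 18 + W - 6*K)
((g - 1*2090) + 46483)/(Z(180, 149) - 39397) = ((-5076 - 1*2090) + 46483)/((18 + 149 - 6*180) - 39397) = ((-5076 - 2090) + 46483)/((18 + 149 - 1080) - 39397) = (-7166 + 46483)/(-913 - 39397) = 39317/(-40310) = 39317*(-1/40310) = -39317/40310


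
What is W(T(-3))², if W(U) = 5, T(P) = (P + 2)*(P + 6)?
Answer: 25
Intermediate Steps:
T(P) = (2 + P)*(6 + P)
W(T(-3))² = 5² = 25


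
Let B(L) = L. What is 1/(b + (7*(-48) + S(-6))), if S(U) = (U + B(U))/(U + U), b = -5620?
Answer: -1/5955 ≈ -0.00016793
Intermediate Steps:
S(U) = 1 (S(U) = (U + U)/(U + U) = (2*U)/((2*U)) = (2*U)*(1/(2*U)) = 1)
1/(b + (7*(-48) + S(-6))) = 1/(-5620 + (7*(-48) + 1)) = 1/(-5620 + (-336 + 1)) = 1/(-5620 - 335) = 1/(-5955) = -1/5955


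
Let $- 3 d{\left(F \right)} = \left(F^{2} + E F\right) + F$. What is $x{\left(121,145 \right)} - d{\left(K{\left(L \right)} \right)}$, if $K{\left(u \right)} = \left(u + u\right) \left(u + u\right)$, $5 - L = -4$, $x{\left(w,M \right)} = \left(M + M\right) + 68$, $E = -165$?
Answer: $17638$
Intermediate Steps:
$x{\left(w,M \right)} = 68 + 2 M$ ($x{\left(w,M \right)} = 2 M + 68 = 68 + 2 M$)
$L = 9$ ($L = 5 - -4 = 5 + 4 = 9$)
$K{\left(u \right)} = 4 u^{2}$ ($K{\left(u \right)} = 2 u 2 u = 4 u^{2}$)
$d{\left(F \right)} = - \frac{F^{2}}{3} + \frac{164 F}{3}$ ($d{\left(F \right)} = - \frac{\left(F^{2} - 165 F\right) + F}{3} = - \frac{F^{2} - 164 F}{3} = - \frac{F^{2}}{3} + \frac{164 F}{3}$)
$x{\left(121,145 \right)} - d{\left(K{\left(L \right)} \right)} = \left(68 + 2 \cdot 145\right) - \frac{4 \cdot 9^{2} \left(164 - 4 \cdot 9^{2}\right)}{3} = \left(68 + 290\right) - \frac{4 \cdot 81 \left(164 - 4 \cdot 81\right)}{3} = 358 - \frac{1}{3} \cdot 324 \left(164 - 324\right) = 358 - \frac{1}{3} \cdot 324 \left(-160\right) = 358 - -17280 = 358 + 17280 = 17638$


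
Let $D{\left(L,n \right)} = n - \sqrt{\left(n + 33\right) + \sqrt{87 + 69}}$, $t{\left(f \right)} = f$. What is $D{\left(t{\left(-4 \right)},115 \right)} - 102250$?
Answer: $-102135 - \sqrt{148 + 2 \sqrt{39}} \approx -1.0215 \cdot 10^{5}$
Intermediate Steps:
$D{\left(L,n \right)} = n - \sqrt{33 + n + 2 \sqrt{39}}$ ($D{\left(L,n \right)} = n - \sqrt{\left(33 + n\right) + \sqrt{156}} = n - \sqrt{\left(33 + n\right) + 2 \sqrt{39}} = n - \sqrt{33 + n + 2 \sqrt{39}}$)
$D{\left(t{\left(-4 \right)},115 \right)} - 102250 = \left(115 - \sqrt{33 + 115 + 2 \sqrt{39}}\right) - 102250 = \left(115 - \sqrt{148 + 2 \sqrt{39}}\right) - 102250 = -102135 - \sqrt{148 + 2 \sqrt{39}}$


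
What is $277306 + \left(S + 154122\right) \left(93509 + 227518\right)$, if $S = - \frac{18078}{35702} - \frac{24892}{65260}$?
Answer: $\frac{14409727133069753434}{291239065} \approx 4.9477 \cdot 10^{10}$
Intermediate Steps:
$S = - \frac{258558058}{291239065}$ ($S = \left(-18078\right) \frac{1}{35702} - \frac{6223}{16315} = - \frac{9039}{17851} - \frac{6223}{16315} = - \frac{258558058}{291239065} \approx -0.88779$)
$277306 + \left(S + 154122\right) \left(93509 + 227518\right) = 277306 + \left(- \frac{258558058}{291239065} + 154122\right) \left(93509 + 227518\right) = 277306 + \frac{44886088617872}{291239065} \cdot 321027 = 277306 + \frac{14409646370729594544}{291239065} = \frac{14409727133069753434}{291239065}$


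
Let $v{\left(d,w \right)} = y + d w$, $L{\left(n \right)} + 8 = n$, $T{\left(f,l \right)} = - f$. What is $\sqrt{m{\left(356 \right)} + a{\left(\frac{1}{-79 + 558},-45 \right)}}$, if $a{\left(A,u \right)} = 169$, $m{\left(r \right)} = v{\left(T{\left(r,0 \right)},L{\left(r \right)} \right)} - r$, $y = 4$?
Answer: $i \sqrt{124071} \approx 352.24 i$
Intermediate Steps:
$L{\left(n \right)} = -8 + n$
$v{\left(d,w \right)} = 4 + d w$
$m{\left(r \right)} = 4 - r - r \left(-8 + r\right)$ ($m{\left(r \right)} = \left(4 + - r \left(-8 + r\right)\right) - r = \left(4 - r \left(-8 + r\right)\right) - r = 4 - r - r \left(-8 + r\right)$)
$\sqrt{m{\left(356 \right)} + a{\left(\frac{1}{-79 + 558},-45 \right)}} = \sqrt{\left(4 - 356 - 356 \left(-8 + 356\right)\right) + 169} = \sqrt{\left(4 - 356 - 356 \cdot 348\right) + 169} = \sqrt{\left(4 - 356 - 123888\right) + 169} = \sqrt{-124240 + 169} = \sqrt{-124071} = i \sqrt{124071}$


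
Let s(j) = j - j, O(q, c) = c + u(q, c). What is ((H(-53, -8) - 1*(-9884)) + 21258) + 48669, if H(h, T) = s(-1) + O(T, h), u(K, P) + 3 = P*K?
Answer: 80179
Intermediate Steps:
u(K, P) = -3 + K*P (u(K, P) = -3 + P*K = -3 + K*P)
O(q, c) = -3 + c + c*q (O(q, c) = c + (-3 + q*c) = c + (-3 + c*q) = -3 + c + c*q)
s(j) = 0
H(h, T) = -3 + h + T*h (H(h, T) = 0 + (-3 + h + h*T) = 0 + (-3 + h + T*h) = -3 + h + T*h)
((H(-53, -8) - 1*(-9884)) + 21258) + 48669 = (((-3 - 53 - 8*(-53)) - 1*(-9884)) + 21258) + 48669 = (((-3 - 53 + 424) + 9884) + 21258) + 48669 = ((368 + 9884) + 21258) + 48669 = (10252 + 21258) + 48669 = 31510 + 48669 = 80179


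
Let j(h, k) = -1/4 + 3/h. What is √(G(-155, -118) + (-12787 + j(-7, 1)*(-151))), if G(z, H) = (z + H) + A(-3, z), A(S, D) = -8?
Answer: I*√2541245/14 ≈ 113.87*I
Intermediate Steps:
G(z, H) = -8 + H + z (G(z, H) = (z + H) - 8 = (H + z) - 8 = -8 + H + z)
j(h, k) = -¼ + 3/h (j(h, k) = -1*¼ + 3/h = -¼ + 3/h)
√(G(-155, -118) + (-12787 + j(-7, 1)*(-151))) = √((-8 - 118 - 155) + (-12787 + ((¼)*(12 - 1*(-7))/(-7))*(-151))) = √(-281 + (-12787 + ((¼)*(-⅐)*(12 + 7))*(-151))) = √(-281 + (-12787 + ((¼)*(-⅐)*19)*(-151))) = √(-281 + (-12787 - 19/28*(-151))) = √(-281 + (-12787 + 2869/28)) = √(-281 - 355167/28) = √(-363035/28) = I*√2541245/14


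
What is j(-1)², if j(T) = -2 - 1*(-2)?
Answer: 0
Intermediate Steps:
j(T) = 0 (j(T) = -2 + 2 = 0)
j(-1)² = 0² = 0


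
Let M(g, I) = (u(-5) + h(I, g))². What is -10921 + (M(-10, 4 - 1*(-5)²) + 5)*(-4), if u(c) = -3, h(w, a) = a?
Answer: -11617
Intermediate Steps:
M(g, I) = (-3 + g)²
-10921 + (M(-10, 4 - 1*(-5)²) + 5)*(-4) = -10921 + ((-3 - 10)² + 5)*(-4) = -10921 + ((-13)² + 5)*(-4) = -10921 + (169 + 5)*(-4) = -10921 + 174*(-4) = -10921 - 696 = -11617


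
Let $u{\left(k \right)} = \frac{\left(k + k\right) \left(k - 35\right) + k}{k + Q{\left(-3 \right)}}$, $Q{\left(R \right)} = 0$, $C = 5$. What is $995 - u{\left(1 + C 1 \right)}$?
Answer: $1052$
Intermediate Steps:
$u{\left(k \right)} = \frac{k + 2 k \left(-35 + k\right)}{k}$ ($u{\left(k \right)} = \frac{\left(k + k\right) \left(k - 35\right) + k}{k + 0} = \frac{2 k \left(-35 + k\right) + k}{k} = \frac{k + 2 k \left(-35 + k\right)}{k}$)
$995 - u{\left(1 + C 1 \right)} = 995 - \left(-69 + 2 \left(1 + 5 \cdot 1\right)\right) = 995 - \left(-69 + 2 \left(1 + 5\right)\right) = 995 - \left(-69 + 2 \cdot 6\right) = 995 - \left(-69 + 12\right) = 995 - -57 = 995 + 57 = 1052$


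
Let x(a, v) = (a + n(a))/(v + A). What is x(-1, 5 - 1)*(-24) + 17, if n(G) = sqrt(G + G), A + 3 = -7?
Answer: 13 + 4*I*sqrt(2) ≈ 13.0 + 5.6569*I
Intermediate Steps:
A = -10 (A = -3 - 7 = -10)
n(G) = sqrt(2)*sqrt(G) (n(G) = sqrt(2*G) = sqrt(2)*sqrt(G))
x(a, v) = (a + sqrt(2)*sqrt(a))/(-10 + v) (x(a, v) = (a + sqrt(2)*sqrt(a))/(v - 10) = (a + sqrt(2)*sqrt(a))/(-10 + v))
x(-1, 5 - 1)*(-24) + 17 = ((-1 + sqrt(2)*sqrt(-1))/(-10 + (5 - 1)))*(-24) + 17 = ((-1 + sqrt(2)*I)/(-10 + 4))*(-24) + 17 = ((-1 + I*sqrt(2))/(-6))*(-24) + 17 = -(-1 + I*sqrt(2))/6*(-24) + 17 = (1/6 - I*sqrt(2)/6)*(-24) + 17 = (-4 + 4*I*sqrt(2)) + 17 = 13 + 4*I*sqrt(2)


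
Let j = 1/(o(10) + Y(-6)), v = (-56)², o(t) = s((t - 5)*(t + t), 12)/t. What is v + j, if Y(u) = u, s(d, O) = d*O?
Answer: 357505/114 ≈ 3136.0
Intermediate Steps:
s(d, O) = O*d
o(t) = -120 + 24*t (o(t) = (12*((t - 5)*(t + t)))/t = (12*((-5 + t)*(2*t)))/t = (12*(2*t*(-5 + t)))/t = (24*t*(-5 + t))/t = -120 + 24*t)
v = 3136
j = 1/114 (j = 1/((-120 + 24*10) - 6) = 1/((-120 + 240) - 6) = 1/(120 - 6) = 1/114 ≈ 0.0087719)
v + j = 3136 + 1/114 = 357505/114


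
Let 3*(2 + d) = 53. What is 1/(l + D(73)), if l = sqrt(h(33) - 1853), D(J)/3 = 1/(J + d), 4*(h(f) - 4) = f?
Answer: 1197/65122094 - 17689*I*sqrt(7363)/65122094 ≈ 1.8381e-5 - 0.023308*I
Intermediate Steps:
d = 47/3 (d = -2 + (1/3)*53 = -2 + 53/3 = 47/3 ≈ 15.667)
h(f) = 4 + f/4
D(J) = 3/(47/3 + J) (D(J) = 3/(J + 47/3) = 3/(47/3 + J))
l = I*sqrt(7363)/2 (l = sqrt((4 + (1/4)*33) - 1853) = sqrt((4 + 33/4) - 1853) = sqrt(49/4 - 1853) = sqrt(-7363/4) = I*sqrt(7363)/2 ≈ 42.904*I)
1/(l + D(73)) = 1/(I*sqrt(7363)/2 + 9/(47 + 3*73)) = 1/(I*sqrt(7363)/2 + 9/(47 + 219)) = 1/(I*sqrt(7363)/2 + 9/266) = 1/(9/266 + I*sqrt(7363)/2)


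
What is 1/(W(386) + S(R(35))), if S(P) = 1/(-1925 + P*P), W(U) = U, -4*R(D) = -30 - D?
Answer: 26575/10257934 ≈ 0.0025907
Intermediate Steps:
R(D) = 15/2 + D/4 (R(D) = -(-30 - D)/4 = 15/2 + D/4)
S(P) = 1/(-1925 + P**2)
1/(W(386) + S(R(35))) = 1/(386 + 1/(-1925 + (15/2 + (1/4)*35)**2)) = 1/(386 + 1/(-1925 + (15/2 + 35/4)**2)) = 1/(386 + 1/(-1925 + (65/4)**2)) = 1/(386 + 1/(-1925 + 4225/16)) = 1/(386 + 1/(-26575/16)) = 1/(386 - 16/26575) = 1/(10257934/26575) = 26575/10257934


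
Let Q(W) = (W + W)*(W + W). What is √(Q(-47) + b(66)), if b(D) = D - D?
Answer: 94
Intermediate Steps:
Q(W) = 4*W² (Q(W) = (2*W)*(2*W) = 4*W²)
b(D) = 0
√(Q(-47) + b(66)) = √(4*(-47)² + 0) = √(4*2209 + 0) = √(8836 + 0) = √8836 = 94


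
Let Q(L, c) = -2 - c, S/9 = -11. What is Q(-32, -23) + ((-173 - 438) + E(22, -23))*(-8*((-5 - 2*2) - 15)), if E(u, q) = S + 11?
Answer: -134187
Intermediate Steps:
S = -99 (S = 9*(-11) = -99)
E(u, q) = -88 (E(u, q) = -99 + 11 = -88)
Q(-32, -23) + ((-173 - 438) + E(22, -23))*(-8*((-5 - 2*2) - 15)) = (-2 - 1*(-23)) + ((-173 - 438) - 88)*(-8*((-5 - 2*2) - 15)) = (-2 + 23) + (-611 - 88)*(-8*((-5 - 4) - 15)) = 21 - (-5592)*(-9 - 15) = 21 - (-5592)*(-24) = 21 - 699*192 = 21 - 134208 = -134187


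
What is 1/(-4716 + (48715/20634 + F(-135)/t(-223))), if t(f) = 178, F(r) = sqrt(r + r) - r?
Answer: -7947001830400818/37453271276483253713 - 28419610563*I*sqrt(30)/37453271276483253713 ≈ -0.00021218 - 4.1561e-9*I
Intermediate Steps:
F(r) = -r + sqrt(2)*sqrt(r) (F(r) = sqrt(2*r) - r = sqrt(2)*sqrt(r) - r = -r + sqrt(2)*sqrt(r))
1/(-4716 + (48715/20634 + F(-135)/t(-223))) = 1/(-4716 + (48715/20634 + (-1*(-135) + sqrt(2)*sqrt(-135))/178)) = 1/(-4716 + (48715*(1/20634) + (135 + sqrt(2)*(3*I*sqrt(15)))*(1/178))) = 1/(-4716 + (48715/20634 + (135 + 3*I*sqrt(30))*(1/178))) = 1/(-4716 + (48715/20634 + (135/178 + 3*I*sqrt(30)/178))) = 1/(-4716 + (2864215/918213 + 3*I*sqrt(30)/178)) = 1/(-4327428293/918213 + 3*I*sqrt(30)/178)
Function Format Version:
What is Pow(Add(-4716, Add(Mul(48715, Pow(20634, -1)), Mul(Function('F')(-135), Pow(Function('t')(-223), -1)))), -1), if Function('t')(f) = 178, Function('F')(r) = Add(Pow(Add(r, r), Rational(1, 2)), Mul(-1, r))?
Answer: Add(Rational(-7947001830400818, 37453271276483253713), Mul(Rational(-28419610563, 37453271276483253713), I, Pow(30, Rational(1, 2)))) ≈ Add(-0.00021218, Mul(-4.1561e-9, I))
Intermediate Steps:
Function('F')(r) = Add(Mul(-1, r), Mul(Pow(2, Rational(1, 2)), Pow(r, Rational(1, 2)))) (Function('F')(r) = Add(Pow(Mul(2, r), Rational(1, 2)), Mul(-1, r)) = Add(Mul(Pow(2, Rational(1, 2)), Pow(r, Rational(1, 2))), Mul(-1, r)) = Add(Mul(-1, r), Mul(Pow(2, Rational(1, 2)), Pow(r, Rational(1, 2)))))
Pow(Add(-4716, Add(Mul(48715, Pow(20634, -1)), Mul(Function('F')(-135), Pow(Function('t')(-223), -1)))), -1) = Pow(Add(-4716, Add(Mul(48715, Pow(20634, -1)), Mul(Add(Mul(-1, -135), Mul(Pow(2, Rational(1, 2)), Pow(-135, Rational(1, 2)))), Pow(178, -1)))), -1) = Pow(Add(-4716, Add(Mul(48715, Rational(1, 20634)), Mul(Add(135, Mul(Pow(2, Rational(1, 2)), Mul(3, I, Pow(15, Rational(1, 2))))), Rational(1, 178)))), -1) = Pow(Add(-4716, Add(Rational(48715, 20634), Mul(Add(135, Mul(3, I, Pow(30, Rational(1, 2)))), Rational(1, 178)))), -1) = Pow(Add(-4716, Add(Rational(48715, 20634), Add(Rational(135, 178), Mul(Rational(3, 178), I, Pow(30, Rational(1, 2)))))), -1) = Pow(Add(-4716, Add(Rational(2864215, 918213), Mul(Rational(3, 178), I, Pow(30, Rational(1, 2))))), -1) = Pow(Add(Rational(-4327428293, 918213), Mul(Rational(3, 178), I, Pow(30, Rational(1, 2)))), -1)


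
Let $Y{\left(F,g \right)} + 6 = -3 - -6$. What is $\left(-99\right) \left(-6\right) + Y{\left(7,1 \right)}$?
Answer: $591$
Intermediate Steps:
$Y{\left(F,g \right)} = -3$ ($Y{\left(F,g \right)} = -6 - -3 = -6 + \left(-3 + 6\right) = -6 + 3 = -3$)
$\left(-99\right) \left(-6\right) + Y{\left(7,1 \right)} = \left(-99\right) \left(-6\right) - 3 = 594 - 3 = 591$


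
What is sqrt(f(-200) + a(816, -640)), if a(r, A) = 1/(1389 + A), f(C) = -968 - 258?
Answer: I*sqrt(687786477)/749 ≈ 35.014*I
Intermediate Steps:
f(C) = -1226
sqrt(f(-200) + a(816, -640)) = sqrt(-1226 + 1/(1389 - 640)) = sqrt(-1226 + 1/749) = sqrt(-918273/749) = I*sqrt(687786477)/749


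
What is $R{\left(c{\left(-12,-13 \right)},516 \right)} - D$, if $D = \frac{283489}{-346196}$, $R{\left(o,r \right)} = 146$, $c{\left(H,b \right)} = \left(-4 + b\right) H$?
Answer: $\frac{50828105}{346196} \approx 146.82$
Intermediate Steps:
$c{\left(H,b \right)} = H \left(-4 + b\right)$
$D = - \frac{283489}{346196}$ ($D = 283489 \left(- \frac{1}{346196}\right) = - \frac{283489}{346196} \approx -0.81887$)
$R{\left(c{\left(-12,-13 \right)},516 \right)} - D = 146 - - \frac{283489}{346196} = 146 + \frac{283489}{346196} = \frac{50828105}{346196}$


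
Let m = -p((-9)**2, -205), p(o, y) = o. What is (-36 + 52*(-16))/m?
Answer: 868/81 ≈ 10.716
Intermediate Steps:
m = -81 (m = -1*(-9)**2 = -1*81 = -81)
(-36 + 52*(-16))/m = (-36 + 52*(-16))/(-81) = (-36 - 832)*(-1/81) = -868*(-1/81) = 868/81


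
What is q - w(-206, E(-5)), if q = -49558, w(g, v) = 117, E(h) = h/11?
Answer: -49675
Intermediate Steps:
E(h) = h/11 (E(h) = h*(1/11) = h/11)
q - w(-206, E(-5)) = -49558 - 1*117 = -49558 - 117 = -49675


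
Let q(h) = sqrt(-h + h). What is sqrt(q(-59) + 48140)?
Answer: 2*sqrt(12035) ≈ 219.41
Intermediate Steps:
q(h) = 0 (q(h) = sqrt(0) = 0)
sqrt(q(-59) + 48140) = sqrt(0 + 48140) = sqrt(48140) = 2*sqrt(12035)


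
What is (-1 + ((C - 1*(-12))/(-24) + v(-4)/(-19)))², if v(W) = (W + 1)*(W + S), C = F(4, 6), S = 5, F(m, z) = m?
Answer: 7396/3249 ≈ 2.2764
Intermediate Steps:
C = 4
v(W) = (1 + W)*(5 + W) (v(W) = (W + 1)*(W + 5) = (1 + W)*(5 + W))
(-1 + ((C - 1*(-12))/(-24) + v(-4)/(-19)))² = (-1 + ((4 - 1*(-12))/(-24) + (5 + (-4)² + 6*(-4))/(-19)))² = (-1 + ((4 + 12)*(-1/24) + (5 + 16 - 24)*(-1/19)))² = (-1 + (16*(-1/24) - 3*(-1/19)))² = (-1 + (-⅔ + 3/19))² = (-1 - 29/57)² = (-86/57)² = 7396/3249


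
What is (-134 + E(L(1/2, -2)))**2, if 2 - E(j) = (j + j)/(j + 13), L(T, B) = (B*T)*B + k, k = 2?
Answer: 5071504/289 ≈ 17548.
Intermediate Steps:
L(T, B) = 2 + T*B**2 (L(T, B) = (B*T)*B + 2 = T*B**2 + 2 = 2 + T*B**2)
E(j) = 2 - 2*j/(13 + j) (E(j) = 2 - (j + j)/(j + 13) = 2 - 2*j/(13 + j))
(-134 + E(L(1/2, -2)))**2 = (-134 + 26/(13 + (2 + (-2)**2/2)))**2 = (-134 + 26/(13 + (2 + (1/2)*4)))**2 = (-134 + 26/(13 + (2 + 2)))**2 = (-134 + 26/(13 + 4))**2 = (-134 + 26/17)**2 = (-2252/17)**2 = 5071504/289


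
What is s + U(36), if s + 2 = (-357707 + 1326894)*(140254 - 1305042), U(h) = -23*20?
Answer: -1128897387818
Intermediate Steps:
U(h) = -460
s = -1128897387358 (s = -2 + (-357707 + 1326894)*(140254 - 1305042) = -2 + 969187*(-1164788) = -2 - 1128897387356 = -1128897387358)
s + U(36) = -1128897387358 - 460 = -1128897387818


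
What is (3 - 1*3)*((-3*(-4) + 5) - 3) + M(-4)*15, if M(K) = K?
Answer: -60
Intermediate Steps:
(3 - 1*3)*((-3*(-4) + 5) - 3) + M(-4)*15 = (3 - 1*3)*((-3*(-4) + 5) - 3) - 4*15 = (3 - 3)*((12 + 5) - 3) - 60 = 0*(17 - 3) - 60 = 0*14 - 60 = 0 - 60 = -60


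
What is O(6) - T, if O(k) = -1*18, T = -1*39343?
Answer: 39325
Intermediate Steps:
T = -39343
O(k) = -18
O(6) - T = -18 - 1*(-39343) = -18 + 39343 = 39325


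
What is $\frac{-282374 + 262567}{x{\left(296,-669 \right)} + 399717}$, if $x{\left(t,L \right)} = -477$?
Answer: $- \frac{19807}{399240} \approx -0.049612$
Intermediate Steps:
$\frac{-282374 + 262567}{x{\left(296,-669 \right)} + 399717} = \frac{-282374 + 262567}{-477 + 399717} = - \frac{19807}{399240}$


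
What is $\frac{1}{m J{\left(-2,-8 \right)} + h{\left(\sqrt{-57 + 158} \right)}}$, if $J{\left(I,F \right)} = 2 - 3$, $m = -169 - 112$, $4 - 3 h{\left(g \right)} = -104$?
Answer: $\frac{1}{317} \approx 0.0031546$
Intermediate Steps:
$h{\left(g \right)} = 36$ ($h{\left(g \right)} = \frac{4}{3} - - \frac{104}{3} = \frac{4}{3} + \frac{104}{3} = 36$)
$m = -281$ ($m = -169 - 112 = -281$)
$J{\left(I,F \right)} = -1$
$\frac{1}{m J{\left(-2,-8 \right)} + h{\left(\sqrt{-57 + 158} \right)}} = \frac{1}{\left(-281\right) \left(-1\right) + 36} = \frac{1}{281 + 36} = \frac{1}{317}$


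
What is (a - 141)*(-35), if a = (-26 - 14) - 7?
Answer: 6580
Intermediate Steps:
a = -47 (a = -40 - 7 = -47)
(a - 141)*(-35) = (-47 - 141)*(-35) = -188*(-35) = 6580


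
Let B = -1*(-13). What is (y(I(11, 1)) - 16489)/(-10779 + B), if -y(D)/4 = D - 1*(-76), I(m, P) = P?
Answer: 16797/10766 ≈ 1.5602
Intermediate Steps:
y(D) = -304 - 4*D (y(D) = -4*(D - 1*(-76)) = -4*(D + 76) = -4*(76 + D) = -304 - 4*D)
B = 13
(y(I(11, 1)) - 16489)/(-10779 + B) = ((-304 - 4*1) - 16489)/(-10779 + 13) = ((-304 - 4) - 16489)/(-10766) = (-308 - 16489)*(-1/10766) = -16797*(-1/10766) = 16797/10766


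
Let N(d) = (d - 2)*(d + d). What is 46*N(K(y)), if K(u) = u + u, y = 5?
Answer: 7360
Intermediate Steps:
K(u) = 2*u
N(d) = 2*d*(-2 + d) (N(d) = (-2 + d)*(2*d) = 2*d*(-2 + d))
46*N(K(y)) = 46*(2*(2*5)*(-2 + 2*5)) = 46*(2*10*(-2 + 10)) = 46*(2*10*8) = 46*160 = 7360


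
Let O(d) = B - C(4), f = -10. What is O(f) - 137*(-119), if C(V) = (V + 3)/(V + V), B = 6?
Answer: 130465/8 ≈ 16308.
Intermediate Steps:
C(V) = (3 + V)/(2*V) (C(V) = (3 + V)/((2*V)) = (3 + V)*(1/(2*V)) = (3 + V)/(2*V))
O(d) = 41/8 (O(d) = 6 - (3 + 4)/(2*4) = 6 - 7/(2*4) = 6 - 1*7/8 = 6 - 7/8 = 41/8)
O(f) - 137*(-119) = 41/8 - 137*(-119) = 41/8 + 16303 = 130465/8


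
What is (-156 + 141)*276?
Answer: -4140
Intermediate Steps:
(-156 + 141)*276 = -15*276 = -4140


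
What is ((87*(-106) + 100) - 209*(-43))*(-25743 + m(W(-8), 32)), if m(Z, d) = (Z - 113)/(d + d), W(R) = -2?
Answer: 222435045/64 ≈ 3.4755e+6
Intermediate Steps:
m(Z, d) = (-113 + Z)/(2*d) (m(Z, d) = (-113 + Z)/((2*d)) = (-113 + Z)*(1/(2*d)) = (-113 + Z)/(2*d))
((87*(-106) + 100) - 209*(-43))*(-25743 + m(W(-8), 32)) = ((87*(-106) + 100) - 209*(-43))*(-25743 + (½)*(-113 - 2)/32) = ((-9222 + 100) + 8987)*(-25743 + (½)*(1/32)*(-115)) = (-9122 + 8987)*(-25743 - 115/64) = -135*(-1647667/64) = 222435045/64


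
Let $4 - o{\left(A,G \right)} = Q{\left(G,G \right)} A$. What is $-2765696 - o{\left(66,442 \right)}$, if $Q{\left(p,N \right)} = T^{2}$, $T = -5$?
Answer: $-2764050$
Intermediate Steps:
$Q{\left(p,N \right)} = 25$ ($Q{\left(p,N \right)} = \left(-5\right)^{2} = 25$)
$o{\left(A,G \right)} = 4 - 25 A$
$-2765696 - o{\left(66,442 \right)} = -2765696 - \left(4 - 1650\right) = -2765696 - -1646 = -2765696 + 1646 = -2764050$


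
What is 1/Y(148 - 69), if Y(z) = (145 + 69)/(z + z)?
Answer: 79/107 ≈ 0.73832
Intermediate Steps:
Y(z) = 107/z (Y(z) = 214/((2*z)) = 214*(1/(2*z)) = 107/z)
1/Y(148 - 69) = 1/(107/(148 - 69)) = 1/(107/79) = 79/107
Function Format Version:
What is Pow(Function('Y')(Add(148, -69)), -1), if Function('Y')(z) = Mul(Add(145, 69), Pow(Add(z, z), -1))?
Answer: Rational(79, 107) ≈ 0.73832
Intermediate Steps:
Function('Y')(z) = Mul(107, Pow(z, -1)) (Function('Y')(z) = Mul(214, Pow(Mul(2, z), -1)) = Mul(214, Mul(Rational(1, 2), Pow(z, -1))) = Mul(107, Pow(z, -1)))
Pow(Function('Y')(Add(148, -69)), -1) = Pow(Mul(107, Pow(Add(148, -69), -1)), -1) = Pow(Mul(107, Pow(79, -1)), -1) = Pow(Mul(107, Rational(1, 79)), -1) = Pow(Rational(107, 79), -1) = Rational(79, 107)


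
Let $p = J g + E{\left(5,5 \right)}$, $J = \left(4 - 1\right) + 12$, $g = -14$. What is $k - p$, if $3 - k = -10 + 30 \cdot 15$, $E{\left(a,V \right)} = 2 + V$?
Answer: $-234$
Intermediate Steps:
$J = 15$ ($J = 3 + 12 = 15$)
$k = -437$ ($k = 3 - \left(-10 + 30 \cdot 15\right) = 3 - \left(-10 + 450\right) = 3 - 440 = -437$)
$p = -203$ ($p = 15 \left(-14\right) + \left(2 + 5\right) = -210 + 7 = -203$)
$k - p = -437 - -203 = -437 + 203 = -234$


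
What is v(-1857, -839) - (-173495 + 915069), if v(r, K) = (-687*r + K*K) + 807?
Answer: 1238913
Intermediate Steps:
v(r, K) = 807 + K² - 687*r (v(r, K) = (-687*r + K²) + 807 = (K² - 687*r) + 807 = 807 + K² - 687*r)
v(-1857, -839) - (-173495 + 915069) = (807 + (-839)² - 687*(-1857)) - (-173495 + 915069) = (807 + 703921 + 1275759) - 1*741574 = 1980487 - 741574 = 1238913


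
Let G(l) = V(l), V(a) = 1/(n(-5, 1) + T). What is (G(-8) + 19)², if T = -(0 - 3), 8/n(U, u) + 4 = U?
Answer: 136900/361 ≈ 379.22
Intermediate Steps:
n(U, u) = 8/(-4 + U)
T = 3 (T = -1*(-3) = 3)
V(a) = 9/19 (V(a) = 1/(8/(-4 - 5) + 3) = 1/(8/(-9) + 3) = 1/(8*(-⅑) + 3) = 1/(-8/9 + 3) = 1/(19/9) = 9/19)
G(l) = 9/19
(G(-8) + 19)² = (9/19 + 19)² = (370/19)² = 136900/361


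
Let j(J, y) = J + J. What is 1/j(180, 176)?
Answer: 1/360 ≈ 0.0027778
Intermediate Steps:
j(J, y) = 2*J
1/j(180, 176) = 1/(2*180) = 1/360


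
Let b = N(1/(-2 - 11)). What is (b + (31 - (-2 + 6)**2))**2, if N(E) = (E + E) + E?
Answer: 36864/169 ≈ 218.13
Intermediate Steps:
N(E) = 3*E (N(E) = 2*E + E = 3*E)
b = -3/13 (b = 3/(-2 - 11) = 3/(-13) = 3*(-1/13) = -3/13 ≈ -0.23077)
(b + (31 - (-2 + 6)**2))**2 = (-3/13 + (31 - (-2 + 6)**2))**2 = (-3/13 + (31 - 1*4**2))**2 = (-3/13 + (31 - 1*16))**2 = (-3/13 + (31 - 16))**2 = (-3/13 + 15)**2 = (192/13)**2 = 36864/169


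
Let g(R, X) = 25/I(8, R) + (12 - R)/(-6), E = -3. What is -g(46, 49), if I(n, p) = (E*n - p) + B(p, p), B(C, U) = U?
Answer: -37/8 ≈ -4.6250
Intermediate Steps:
I(n, p) = -3*n (I(n, p) = (-3*n - p) + p = (-p - 3*n) + p = -3*n)
g(R, X) = -73/24 + R/6 (g(R, X) = 25/((-3*8)) + (12 - R)/(-6) = 25/(-24) + (12 - R)*(-⅙) = 25*(-1/24) + (-2 + R/6) = -25/24 + (-2 + R/6) = -73/24 + R/6)
-g(46, 49) = -(-73/24 + (⅙)*46) = -(-73/24 + 23/3) = -1*37/8 = -37/8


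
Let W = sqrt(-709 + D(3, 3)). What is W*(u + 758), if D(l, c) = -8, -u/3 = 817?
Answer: -1693*I*sqrt(717) ≈ -45333.0*I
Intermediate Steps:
u = -2451 (u = -3*817 = -2451)
W = I*sqrt(717) (W = sqrt(-709 - 8) = sqrt(-717) = I*sqrt(717) ≈ 26.777*I)
W*(u + 758) = (I*sqrt(717))*(-2451 + 758) = (I*sqrt(717))*(-1693) = -1693*I*sqrt(717)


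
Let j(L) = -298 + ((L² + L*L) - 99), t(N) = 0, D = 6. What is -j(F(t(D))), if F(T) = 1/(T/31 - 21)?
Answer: 175075/441 ≈ 397.00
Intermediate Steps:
F(T) = 1/(-21 + T/31) (F(T) = 1/(T*(1/31) - 21) = 1/(T/31 - 21) = 1/(-21 + T/31))
j(L) = -397 + 2*L² (j(L) = -298 + ((L² + L²) - 99) = -298 + (2*L² - 99) = -298 + (-99 + 2*L²) = -397 + 2*L²)
-j(F(t(D))) = -(-397 + 2*(31/(-651 + 0))²) = -(-397 + 2*(31/(-651))²) = -(-397 + 2*(31*(-1/651))²) = -(-397 + 2*(-1/21)²) = -(-397 + 2*(1/441)) = -(-397 + 2/441) = -1*(-175075/441) = 175075/441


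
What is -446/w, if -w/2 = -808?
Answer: -223/808 ≈ -0.27599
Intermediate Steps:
w = 1616 (w = -2*(-808) = 1616)
-446/w = -446/1616 = -446*1/1616 = -223/808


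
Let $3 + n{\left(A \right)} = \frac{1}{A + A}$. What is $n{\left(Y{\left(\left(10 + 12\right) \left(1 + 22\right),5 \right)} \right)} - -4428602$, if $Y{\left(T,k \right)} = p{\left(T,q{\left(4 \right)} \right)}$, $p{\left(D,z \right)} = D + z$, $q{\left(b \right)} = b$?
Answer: $\frac{4517170981}{1020} \approx 4.4286 \cdot 10^{6}$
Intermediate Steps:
$Y{\left(T,k \right)} = 4 + T$ ($Y{\left(T,k \right)} = T + 4 = 4 + T$)
$n{\left(A \right)} = -3 + \frac{1}{2 A}$ ($n{\left(A \right)} = -3 + \frac{1}{A + A} = -3 + \frac{1}{2 A}$)
$n{\left(Y{\left(\left(10 + 12\right) \left(1 + 22\right),5 \right)} \right)} - -4428602 = \left(-3 + \frac{1}{2 \left(4 + \left(10 + 12\right) \left(1 + 22\right)\right)}\right) - -4428602 = \left(-3 + \frac{1}{2 \left(4 + 22 \cdot 23\right)}\right) + 4428602 = \left(-3 + \frac{1}{2 \left(4 + 506\right)}\right) + 4428602 = \left(-3 + \frac{1}{2 \cdot 510}\right) + 4428602 = \left(-3 + \frac{1}{2} \cdot \frac{1}{510}\right) + 4428602 = \left(-3 + \frac{1}{1020}\right) + 4428602 = - \frac{3059}{1020} + 4428602 = \frac{4517170981}{1020}$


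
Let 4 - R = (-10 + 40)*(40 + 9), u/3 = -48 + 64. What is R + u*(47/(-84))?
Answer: -10450/7 ≈ -1492.9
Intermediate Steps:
u = 48 (u = 3*(-48 + 64) = 3*16 = 48)
R = -1466 (R = 4 - (-10 + 40)*(40 + 9) = 4 - 30*49 = 4 - 1*1470 = 4 - 1470 = -1466)
R + u*(47/(-84)) = -1466 + 48*(47/(-84)) = -1466 + 48*(47*(-1/84)) = -1466 + 48*(-47/84) = -1466 - 188/7 = -10450/7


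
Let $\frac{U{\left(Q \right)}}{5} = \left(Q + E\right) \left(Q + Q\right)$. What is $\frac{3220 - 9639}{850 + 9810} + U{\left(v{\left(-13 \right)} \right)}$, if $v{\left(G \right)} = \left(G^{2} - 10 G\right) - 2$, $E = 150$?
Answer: $\frac{14152102981}{10660} \approx 1.3276 \cdot 10^{6}$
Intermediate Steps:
$v{\left(G \right)} = -2 + G^{2} - 10 G$
$U{\left(Q \right)} = 10 Q \left(150 + Q\right)$ ($U{\left(Q \right)} = 5 \left(Q + 150\right) \left(Q + Q\right) = 5 \left(150 + Q\right) 2 Q = 5 \cdot 2 Q \left(150 + Q\right) = 10 Q \left(150 + Q\right)$)
$\frac{3220 - 9639}{850 + 9810} + U{\left(v{\left(-13 \right)} \right)} = \frac{3220 - 9639}{850 + 9810} + 10 \left(-2 + \left(-13\right)^{2} - -130\right) \left(150 - \left(-128 - 169\right)\right) = - \frac{6419}{10660} + 10 \left(-2 + 169 + 130\right) \left(150 + \left(-2 + 169 + 130\right)\right) = \left(-6419\right) \frac{1}{10660} + 10 \cdot 297 \left(150 + 297\right) = - \frac{6419}{10660} + 10 \cdot 297 \cdot 447 = - \frac{6419}{10660} + 1327590 = \frac{14152102981}{10660}$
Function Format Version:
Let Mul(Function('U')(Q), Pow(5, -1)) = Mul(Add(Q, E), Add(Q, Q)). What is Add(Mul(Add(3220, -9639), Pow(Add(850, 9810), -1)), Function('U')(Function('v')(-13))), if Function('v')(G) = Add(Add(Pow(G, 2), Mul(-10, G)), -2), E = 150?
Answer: Rational(14152102981, 10660) ≈ 1.3276e+6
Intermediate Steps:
Function('v')(G) = Add(-2, Pow(G, 2), Mul(-10, G))
Function('U')(Q) = Mul(10, Q, Add(150, Q)) (Function('U')(Q) = Mul(5, Mul(Add(Q, 150), Add(Q, Q))) = Mul(5, Mul(Add(150, Q), Mul(2, Q))) = Mul(5, Mul(2, Q, Add(150, Q))) = Mul(10, Q, Add(150, Q)))
Add(Mul(Add(3220, -9639), Pow(Add(850, 9810), -1)), Function('U')(Function('v')(-13))) = Add(Mul(Add(3220, -9639), Pow(Add(850, 9810), -1)), Mul(10, Add(-2, Pow(-13, 2), Mul(-10, -13)), Add(150, Add(-2, Pow(-13, 2), Mul(-10, -13))))) = Add(Mul(-6419, Pow(10660, -1)), Mul(10, Add(-2, 169, 130), Add(150, Add(-2, 169, 130)))) = Add(Mul(-6419, Rational(1, 10660)), Mul(10, 297, Add(150, 297))) = Add(Rational(-6419, 10660), Mul(10, 297, 447)) = Add(Rational(-6419, 10660), 1327590) = Rational(14152102981, 10660)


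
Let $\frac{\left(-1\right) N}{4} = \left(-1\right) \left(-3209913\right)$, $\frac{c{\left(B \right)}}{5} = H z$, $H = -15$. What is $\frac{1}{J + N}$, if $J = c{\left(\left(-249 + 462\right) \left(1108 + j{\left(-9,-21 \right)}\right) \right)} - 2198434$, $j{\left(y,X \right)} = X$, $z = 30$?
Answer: $- \frac{1}{15040336} \approx -6.6488 \cdot 10^{-8}$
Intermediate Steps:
$c{\left(B \right)} = -2250$ ($c{\left(B \right)} = 5 \left(\left(-15\right) 30\right) = 5 \left(-450\right) = -2250$)
$N = -12839652$ ($N = - 4 \left(\left(-1\right) \left(-3209913\right)\right) = \left(-4\right) 3209913 = -12839652$)
$J = -2200684$ ($J = -2250 - 2198434 = -2200684$)
$\frac{1}{J + N} = \frac{1}{-2200684 - 12839652} = \frac{1}{-15040336} = - \frac{1}{15040336}$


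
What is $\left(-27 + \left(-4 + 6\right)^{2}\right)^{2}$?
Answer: $529$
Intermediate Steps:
$\left(-27 + \left(-4 + 6\right)^{2}\right)^{2} = \left(-27 + 2^{2}\right)^{2} = \left(-27 + 4\right)^{2} = \left(-23\right)^{2} = 529$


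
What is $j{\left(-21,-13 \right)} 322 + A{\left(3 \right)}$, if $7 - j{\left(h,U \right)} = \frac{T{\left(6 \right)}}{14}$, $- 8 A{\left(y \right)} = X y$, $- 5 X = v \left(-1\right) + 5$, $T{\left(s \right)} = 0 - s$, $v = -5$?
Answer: $\frac{9571}{4} \approx 2392.8$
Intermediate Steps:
$T{\left(s \right)} = - s$
$X = -2$ ($X = - \frac{\left(-5\right) \left(-1\right) + 5}{5} = - \frac{5 + 5}{5} = \left(- \frac{1}{5}\right) 10 = -2$)
$A{\left(y \right)} = \frac{y}{4}$ ($A{\left(y \right)} = - \frac{\left(-2\right) y}{8} = \frac{y}{4}$)
$j{\left(h,U \right)} = \frac{52}{7}$ ($j{\left(h,U \right)} = 7 - \frac{\left(-1\right) 6}{14} = 7 - \left(-6\right) \frac{1}{14} = 7 - - \frac{3}{7} = 7 + \frac{3}{7} = \frac{52}{7}$)
$j{\left(-21,-13 \right)} 322 + A{\left(3 \right)} = \frac{52}{7} \cdot 322 + \frac{1}{4} \cdot 3 = 2392 + \frac{3}{4} = \frac{9571}{4}$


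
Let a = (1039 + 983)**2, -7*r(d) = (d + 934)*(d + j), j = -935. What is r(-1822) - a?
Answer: -31067604/7 ≈ -4.4382e+6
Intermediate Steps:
r(d) = -(-935 + d)*(934 + d)/7 (r(d) = -(d + 934)*(d - 935)/7 = -(934 + d)*(-935 + d)/7 = -(-935 + d)*(934 + d)/7)
a = 4088484 (a = 2022**2 = 4088484)
r(-1822) - a = (873290/7 - 1/7*(-1822)**2 + (1/7)*(-1822)) - 1*4088484 = (873290/7 - 1/7*3319684 - 1822/7) - 4088484 = (873290/7 - 3319684/7 - 1822/7) - 4088484 = -2448216/7 - 4088484 = -31067604/7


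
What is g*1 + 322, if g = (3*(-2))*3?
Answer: 304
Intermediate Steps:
g = -18 (g = -6*3 = -18)
g*1 + 322 = -18*1 + 322 = -18 + 322 = 304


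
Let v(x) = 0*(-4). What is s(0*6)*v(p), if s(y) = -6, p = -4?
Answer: 0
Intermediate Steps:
v(x) = 0
s(0*6)*v(p) = -6*0 = 0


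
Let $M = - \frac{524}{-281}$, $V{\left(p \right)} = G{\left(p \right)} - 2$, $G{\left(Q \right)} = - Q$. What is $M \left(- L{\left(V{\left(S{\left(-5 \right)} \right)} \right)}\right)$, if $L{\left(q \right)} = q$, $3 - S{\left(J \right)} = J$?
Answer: $\frac{5240}{281} \approx 18.648$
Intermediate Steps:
$S{\left(J \right)} = 3 - J$
$V{\left(p \right)} = -2 - p$ ($V{\left(p \right)} = - p - 2 = -2 - p$)
$M = \frac{524}{281}$ ($M = \left(-524\right) \left(- \frac{1}{281}\right) = \frac{524}{281} \approx 1.8648$)
$M \left(- L{\left(V{\left(S{\left(-5 \right)} \right)} \right)}\right) = \frac{524 \left(- (-2 - \left(3 - -5\right))\right)}{281} = \frac{524 \left(- (-2 - \left(3 + 5\right))\right)}{281} = \frac{524 \left(- (-2 - 8)\right)}{281} = \frac{524 \left(\left(-1\right) \left(-10\right)\right)}{281} = \frac{524}{281} \cdot 10 = \frac{5240}{281}$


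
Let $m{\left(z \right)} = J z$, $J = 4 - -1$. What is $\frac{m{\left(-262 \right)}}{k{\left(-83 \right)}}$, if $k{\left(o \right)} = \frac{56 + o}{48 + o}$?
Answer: $- \frac{45850}{27} \approx -1698.1$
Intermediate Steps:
$J = 5$ ($J = 4 + 1 = 5$)
$k{\left(o \right)} = \frac{56 + o}{48 + o}$
$m{\left(z \right)} = 5 z$
$\frac{m{\left(-262 \right)}}{k{\left(-83 \right)}} = \frac{5 \left(-262\right)}{\frac{1}{48 - 83} \left(56 - 83\right)} = - \frac{1310}{\frac{1}{-35} \left(-27\right)} = - \frac{1310}{\left(- \frac{1}{35}\right) \left(-27\right)} = - \frac{1310}{\frac{27}{35}} = \left(-1310\right) \frac{35}{27} = - \frac{45850}{27}$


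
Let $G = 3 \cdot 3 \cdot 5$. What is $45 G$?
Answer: $2025$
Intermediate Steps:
$G = 45$ ($G = 9 \cdot 5 = 45$)
$45 G = 45 \cdot 45 = 2025$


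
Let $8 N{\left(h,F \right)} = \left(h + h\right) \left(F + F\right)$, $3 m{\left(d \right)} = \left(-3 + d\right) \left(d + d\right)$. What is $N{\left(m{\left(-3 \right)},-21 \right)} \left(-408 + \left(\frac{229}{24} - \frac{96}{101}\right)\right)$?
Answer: $\frac{20331507}{404} \approx 50326.0$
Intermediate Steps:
$m{\left(d \right)} = \frac{2 d \left(-3 + d\right)}{3}$ ($m{\left(d \right)} = \frac{\left(-3 + d\right) \left(d + d\right)}{3} = \frac{\left(-3 + d\right) 2 d}{3} = \frac{2 d \left(-3 + d\right)}{3}$)
$N{\left(h,F \right)} = \frac{F h}{2}$ ($N{\left(h,F \right)} = \frac{\left(h + h\right) \left(F + F\right)}{8} = \frac{2 h 2 F}{8} = \frac{4 F h}{8} = \frac{F h}{2}$)
$N{\left(m{\left(-3 \right)},-21 \right)} \left(-408 + \left(\frac{229}{24} - \frac{96}{101}\right)\right) = \frac{1}{2} \left(-21\right) \frac{2}{3} \left(-3\right) \left(-3 - 3\right) \left(-408 + \left(\frac{229}{24} - \frac{96}{101}\right)\right) = \frac{1}{2} \left(-21\right) \frac{2}{3} \left(-3\right) \left(-6\right) \left(-408 + \left(229 \cdot \frac{1}{24} - \frac{96}{101}\right)\right) = \frac{1}{2} \left(-21\right) 12 \left(-408 + \left(\frac{229}{24} - \frac{96}{101}\right)\right) = - 126 \left(-408 + \frac{20825}{2424}\right) = \left(-126\right) \left(- \frac{968167}{2424}\right) = \frac{20331507}{404}$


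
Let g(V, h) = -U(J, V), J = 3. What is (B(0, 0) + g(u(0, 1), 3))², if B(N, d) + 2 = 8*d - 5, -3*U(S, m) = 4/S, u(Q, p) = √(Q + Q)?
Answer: 3481/81 ≈ 42.975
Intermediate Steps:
u(Q, p) = √2*√Q (u(Q, p) = √(2*Q) = √2*√Q)
U(S, m) = -4/(3*S)
B(N, d) = -7 + 8*d (B(N, d) = -2 + (8*d - 5) = -2 + (-5 + 8*d) = -7 + 8*d)
g(V, h) = 4/9 (g(V, h) = -(-4)/(3*3) = -1*(-4/9) = 4/9)
(B(0, 0) + g(u(0, 1), 3))² = ((-7 + 8*0) + 4/9)² = ((-7 + 0) + 4/9)² = (-7 + 4/9)² = (-59/9)² = 3481/81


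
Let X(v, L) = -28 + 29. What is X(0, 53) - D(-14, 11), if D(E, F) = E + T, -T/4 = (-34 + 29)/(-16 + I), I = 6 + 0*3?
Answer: 17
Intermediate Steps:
I = 6 (I = 6 + 0 = 6)
X(v, L) = 1
T = -2 (T = -4*(-34 + 29)/(-16 + 6) = -(-20)/(-10) = -(-20)*(-1)/10 = -4*½ = -2)
D(E, F) = -2 + E (D(E, F) = E - 2 = -2 + E)
X(0, 53) - D(-14, 11) = 1 - (-2 - 14) = 1 - 1*(-16) = 1 + 16 = 17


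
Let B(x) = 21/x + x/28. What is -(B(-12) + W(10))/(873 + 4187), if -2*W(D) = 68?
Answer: 1013/141680 ≈ 0.0071499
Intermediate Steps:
W(D) = -34 (W(D) = -1/2*68 = -34)
B(x) = 21/x + x/28 (B(x) = 21/x + x*(1/28) = 21/x + x/28)
-(B(-12) + W(10))/(873 + 4187) = -((21/(-12) + (1/28)*(-12)) - 34)/(873 + 4187) = -((21*(-1/12) - 3/7) - 34)/5060 = -((-7/4 - 3/7) - 34)/5060 = -(-61/28 - 34)/5060 = -(-1013)/(28*5060) = -1*(-1013/141680) = 1013/141680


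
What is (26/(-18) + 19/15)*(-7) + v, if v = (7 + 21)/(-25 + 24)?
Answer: -1204/45 ≈ -26.756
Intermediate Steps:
v = -28 (v = 28/(-1) = 28*(-1) = -28)
(26/(-18) + 19/15)*(-7) + v = (26/(-18) + 19/15)*(-7) - 28 = (26*(-1/18) + 19*(1/15))*(-7) - 28 = (-13/9 + 19/15)*(-7) - 28 = -8/45*(-7) - 28 = 56/45 - 28 = -1204/45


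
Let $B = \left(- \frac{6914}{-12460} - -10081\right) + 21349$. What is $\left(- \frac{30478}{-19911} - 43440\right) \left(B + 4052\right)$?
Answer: $- \frac{31865391960772959}{20674255} \approx -1.5413 \cdot 10^{9}$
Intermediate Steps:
$B = \frac{195812357}{6230}$ ($B = \left(\left(-6914\right) \left(- \frac{1}{12460}\right) + 10081\right) + 21349 = \left(\frac{3457}{6230} + 10081\right) + 21349 = \frac{62808087}{6230} + 21349 = \frac{195812357}{6230} \approx 31431.0$)
$\left(- \frac{30478}{-19911} - 43440\right) \left(B + 4052\right) = \left(- \frac{30478}{-19911} - 43440\right) \left(\frac{195812357}{6230} + 4052\right) = \left(\left(-30478\right) \left(- \frac{1}{19911}\right) - 43440\right) \frac{221056317}{6230} = \left(\frac{30478}{19911} - 43440\right) \frac{221056317}{6230} = \left(- \frac{864903362}{19911}\right) \frac{221056317}{6230} = - \frac{31865391960772959}{20674255}$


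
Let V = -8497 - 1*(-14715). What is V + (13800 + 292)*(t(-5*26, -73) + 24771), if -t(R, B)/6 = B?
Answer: 355251446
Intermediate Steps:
t(R, B) = -6*B
V = 6218 (V = -8497 + 14715 = 6218)
V + (13800 + 292)*(t(-5*26, -73) + 24771) = 6218 + (13800 + 292)*(-6*(-73) + 24771) = 6218 + 14092*(438 + 24771) = 6218 + 14092*25209 = 6218 + 355245228 = 355251446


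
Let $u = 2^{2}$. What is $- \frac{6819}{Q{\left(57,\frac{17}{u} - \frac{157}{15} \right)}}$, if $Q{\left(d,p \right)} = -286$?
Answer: $\frac{6819}{286} \approx 23.843$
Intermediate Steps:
$u = 4$
$- \frac{6819}{Q{\left(57,\frac{17}{u} - \frac{157}{15} \right)}} = - \frac{6819}{-286} = \left(-6819\right) \left(- \frac{1}{286}\right) = \frac{6819}{286}$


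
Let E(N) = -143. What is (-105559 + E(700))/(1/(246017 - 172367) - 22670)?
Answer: 7784952300/1669645499 ≈ 4.6626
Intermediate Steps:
(-105559 + E(700))/(1/(246017 - 172367) - 22670) = (-105559 - 143)/(1/(246017 - 172367) - 22670) = -105702/(1/73650 - 22670) = -105702/(-1669645499/73650) = -105702*(-73650/1669645499) = 7784952300/1669645499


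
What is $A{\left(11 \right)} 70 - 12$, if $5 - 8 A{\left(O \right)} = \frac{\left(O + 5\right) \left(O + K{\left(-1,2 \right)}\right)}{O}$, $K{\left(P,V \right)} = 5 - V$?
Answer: $- \frac{6443}{44} \approx -146.43$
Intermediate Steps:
$A{\left(O \right)} = \frac{5}{8} - \frac{\left(3 + O\right) \left(5 + O\right)}{8 O}$ ($A{\left(O \right)} = \frac{5}{8} - \frac{\left(O + 5\right) \left(O + \left(5 - 2\right)\right) \frac{1}{O}}{8} = \frac{5}{8} - \frac{\left(5 + O\right) \left(O + \left(5 - 2\right)\right) \frac{1}{O}}{8} = \frac{5}{8} - \frac{\left(5 + O\right) \left(O + 3\right) \frac{1}{O}}{8} = \frac{5}{8} - \frac{\left(5 + O\right) \left(3 + O\right) \frac{1}{O}}{8} = \frac{5}{8} - \frac{\left(3 + O\right) \left(5 + O\right) \frac{1}{O}}{8} = \frac{5}{8} - \frac{\frac{1}{O} \left(3 + O\right) \left(5 + O\right)}{8} = \frac{5}{8} - \frac{\left(3 + O\right) \left(5 + O\right)}{8 O}$)
$A{\left(11 \right)} 70 - 12 = \frac{-15 - 11 \left(3 + 11\right)}{8 \cdot 11} \cdot 70 - 12 = \frac{1}{8} \cdot \frac{1}{11} \left(-15 - 11 \cdot 14\right) 70 - 12 = \frac{1}{8} \cdot \frac{1}{11} \left(-15 - 154\right) 70 - 12 = \frac{1}{8} \cdot \frac{1}{11} \left(-169\right) 70 - 12 = \left(- \frac{169}{88}\right) 70 - 12 = - \frac{5915}{44} - 12 = - \frac{6443}{44}$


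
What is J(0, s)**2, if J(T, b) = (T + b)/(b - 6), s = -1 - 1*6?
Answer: 49/169 ≈ 0.28994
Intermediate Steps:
s = -7 (s = -1 - 6 = -7)
J(T, b) = (T + b)/(-6 + b)
J(0, s)**2 = ((0 - 7)/(-6 - 7))**2 = (-7/(-13))**2 = (-1/13*(-7))**2 = (7/13)**2 = 49/169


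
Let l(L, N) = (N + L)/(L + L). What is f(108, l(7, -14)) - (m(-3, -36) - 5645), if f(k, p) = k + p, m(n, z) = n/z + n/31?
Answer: 2139935/372 ≈ 5752.5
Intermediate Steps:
l(L, N) = (L + N)/(2*L) (l(L, N) = (L + N)/((2*L)) = (L + N)*(1/(2*L)) = (L + N)/(2*L))
m(n, z) = n/31 + n/z (m(n, z) = n/z + n*(1/31) = n/z + n/31 = n/31 + n/z)
f(108, l(7, -14)) - (m(-3, -36) - 5645) = (108 + (½)*(7 - 14)/7) - (((1/31)*(-3) - 3/(-36)) - 5645) = (108 + (½)*(⅐)*(-7)) - ((-3/31 - 3*(-1/36)) - 5645) = (108 - ½) - ((-3/31 + 1/12) - 5645) = 215/2 - (-5/372 - 5645) = 215/2 - 1*(-2099945/372) = 215/2 + 2099945/372 = 2139935/372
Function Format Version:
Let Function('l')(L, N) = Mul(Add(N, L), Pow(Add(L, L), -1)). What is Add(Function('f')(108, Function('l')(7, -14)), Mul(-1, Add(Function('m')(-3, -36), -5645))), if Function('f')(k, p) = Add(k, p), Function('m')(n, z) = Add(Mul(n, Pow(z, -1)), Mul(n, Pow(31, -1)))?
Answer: Rational(2139935, 372) ≈ 5752.5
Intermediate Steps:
Function('l')(L, N) = Mul(Rational(1, 2), Pow(L, -1), Add(L, N)) (Function('l')(L, N) = Mul(Add(L, N), Pow(Mul(2, L), -1)) = Mul(Add(L, N), Mul(Rational(1, 2), Pow(L, -1))) = Mul(Rational(1, 2), Pow(L, -1), Add(L, N)))
Function('m')(n, z) = Add(Mul(Rational(1, 31), n), Mul(n, Pow(z, -1))) (Function('m')(n, z) = Add(Mul(n, Pow(z, -1)), Mul(n, Rational(1, 31))) = Add(Mul(n, Pow(z, -1)), Mul(Rational(1, 31), n)) = Add(Mul(Rational(1, 31), n), Mul(n, Pow(z, -1))))
Add(Function('f')(108, Function('l')(7, -14)), Mul(-1, Add(Function('m')(-3, -36), -5645))) = Add(Add(108, Mul(Rational(1, 2), Pow(7, -1), Add(7, -14))), Mul(-1, Add(Add(Mul(Rational(1, 31), -3), Mul(-3, Pow(-36, -1))), -5645))) = Add(Add(108, Mul(Rational(1, 2), Rational(1, 7), -7)), Mul(-1, Add(Add(Rational(-3, 31), Mul(-3, Rational(-1, 36))), -5645))) = Add(Add(108, Rational(-1, 2)), Mul(-1, Add(Add(Rational(-3, 31), Rational(1, 12)), -5645))) = Add(Rational(215, 2), Mul(-1, Add(Rational(-5, 372), -5645))) = Add(Rational(215, 2), Mul(-1, Rational(-2099945, 372))) = Add(Rational(215, 2), Rational(2099945, 372)) = Rational(2139935, 372)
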